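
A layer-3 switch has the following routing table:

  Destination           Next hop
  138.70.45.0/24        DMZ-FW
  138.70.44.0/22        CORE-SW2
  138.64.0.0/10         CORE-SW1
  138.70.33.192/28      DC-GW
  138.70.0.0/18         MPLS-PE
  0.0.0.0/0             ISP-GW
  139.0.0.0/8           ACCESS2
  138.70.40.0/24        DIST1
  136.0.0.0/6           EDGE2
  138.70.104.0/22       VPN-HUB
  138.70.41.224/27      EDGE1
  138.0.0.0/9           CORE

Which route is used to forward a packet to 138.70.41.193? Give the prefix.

138.70.0.0/18

Entries matching 138.70.41.193:
  0.0.0.0/0 (default, matches everything)
  136.0.0.0/6 (136.0.0.0 - 139.255.255.255)
  138.0.0.0/9 (138.0.0.0 - 138.127.255.255)
  138.64.0.0/10 (138.64.0.0 - 138.127.255.255)
  138.70.0.0/18 (138.70.0.0 - 138.70.63.255)
Most specific is 138.70.0.0/18.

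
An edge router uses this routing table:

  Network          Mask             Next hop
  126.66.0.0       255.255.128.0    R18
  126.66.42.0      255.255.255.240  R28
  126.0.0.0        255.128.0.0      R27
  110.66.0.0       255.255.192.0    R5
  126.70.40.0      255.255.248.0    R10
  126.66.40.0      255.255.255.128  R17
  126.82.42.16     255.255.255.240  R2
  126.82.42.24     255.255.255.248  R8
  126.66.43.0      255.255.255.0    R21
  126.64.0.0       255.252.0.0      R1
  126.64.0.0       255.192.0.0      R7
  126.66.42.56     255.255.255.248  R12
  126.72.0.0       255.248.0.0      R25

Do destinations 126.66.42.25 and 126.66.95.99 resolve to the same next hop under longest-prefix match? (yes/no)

yes

126.66.42.25: longest match 126.66.0.0/17 -> R18
126.66.95.99: longest match 126.66.0.0/17 -> R18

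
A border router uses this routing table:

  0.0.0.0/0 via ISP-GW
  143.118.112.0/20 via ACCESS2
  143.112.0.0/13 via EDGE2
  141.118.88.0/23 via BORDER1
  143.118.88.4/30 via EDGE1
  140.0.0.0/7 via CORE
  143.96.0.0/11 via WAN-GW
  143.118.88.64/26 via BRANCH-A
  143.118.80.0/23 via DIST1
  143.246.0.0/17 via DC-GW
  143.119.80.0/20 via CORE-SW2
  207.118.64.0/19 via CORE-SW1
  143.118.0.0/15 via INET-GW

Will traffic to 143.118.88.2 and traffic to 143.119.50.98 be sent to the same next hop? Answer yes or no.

143.118.88.2: longest match 143.118.0.0/15 -> INET-GW
143.119.50.98: longest match 143.118.0.0/15 -> INET-GW

yes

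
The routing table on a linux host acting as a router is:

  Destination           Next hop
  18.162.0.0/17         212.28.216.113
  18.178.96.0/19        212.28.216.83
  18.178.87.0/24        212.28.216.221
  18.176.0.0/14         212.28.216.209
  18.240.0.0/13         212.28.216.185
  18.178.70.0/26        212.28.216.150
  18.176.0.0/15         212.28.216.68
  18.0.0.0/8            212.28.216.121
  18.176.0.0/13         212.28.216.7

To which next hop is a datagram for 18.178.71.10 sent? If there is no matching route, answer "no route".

212.28.216.209

Routes whose prefix contains 18.178.71.10:
  18.0.0.0/8 (18.0.0.0 - 18.255.255.255) -> 212.28.216.121
  18.176.0.0/13 (18.176.0.0 - 18.183.255.255) -> 212.28.216.7
  18.176.0.0/14 (18.176.0.0 - 18.179.255.255) -> 212.28.216.209
More-specific entries that do NOT match:
  18.178.70.0/26 (18.178.70.0 - 18.178.70.63) does not contain 18.178.71.10
  18.178.87.0/24 (18.178.87.0 - 18.178.87.255) does not contain 18.178.71.10
  18.178.96.0/19 (18.178.96.0 - 18.178.127.255) does not contain 18.178.71.10
  18.162.0.0/17 (18.162.0.0 - 18.162.127.255) does not contain 18.178.71.10
  18.176.0.0/15 (18.176.0.0 - 18.177.255.255) does not contain 18.178.71.10
Longest matching prefix is /14 -> next hop 212.28.216.209.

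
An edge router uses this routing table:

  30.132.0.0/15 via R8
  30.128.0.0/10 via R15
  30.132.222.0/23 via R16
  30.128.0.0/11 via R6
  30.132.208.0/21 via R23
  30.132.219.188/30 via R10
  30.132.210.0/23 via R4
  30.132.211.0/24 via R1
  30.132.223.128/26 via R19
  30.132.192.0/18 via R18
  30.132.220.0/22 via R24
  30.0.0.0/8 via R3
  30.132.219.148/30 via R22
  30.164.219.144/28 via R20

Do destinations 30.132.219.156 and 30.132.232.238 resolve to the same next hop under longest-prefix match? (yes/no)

30.132.219.156: longest match 30.132.192.0/18 -> R18
30.132.232.238: longest match 30.132.192.0/18 -> R18

yes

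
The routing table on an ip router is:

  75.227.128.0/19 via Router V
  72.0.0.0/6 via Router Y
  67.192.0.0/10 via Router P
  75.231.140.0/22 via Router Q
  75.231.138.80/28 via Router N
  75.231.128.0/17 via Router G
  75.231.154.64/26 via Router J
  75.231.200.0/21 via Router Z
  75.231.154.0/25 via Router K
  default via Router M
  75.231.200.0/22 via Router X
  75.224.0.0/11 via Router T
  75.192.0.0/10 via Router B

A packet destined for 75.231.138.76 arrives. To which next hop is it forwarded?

Router G

Routes whose prefix contains 75.231.138.76:
  0.0.0.0/0 (default, matches everything) -> Router M
  72.0.0.0/6 (72.0.0.0 - 75.255.255.255) -> Router Y
  75.192.0.0/10 (75.192.0.0 - 75.255.255.255) -> Router B
  75.224.0.0/11 (75.224.0.0 - 75.255.255.255) -> Router T
  75.231.128.0/17 (75.231.128.0 - 75.231.255.255) -> Router G
More-specific entries that do NOT match:
  75.231.138.80/28 (75.231.138.80 - 75.231.138.95) does not contain 75.231.138.76
  75.231.154.64/26 (75.231.154.64 - 75.231.154.127) does not contain 75.231.138.76
  75.231.154.0/25 (75.231.154.0 - 75.231.154.127) does not contain 75.231.138.76
  75.231.140.0/22 (75.231.140.0 - 75.231.143.255) does not contain 75.231.138.76
  75.231.200.0/22 (75.231.200.0 - 75.231.203.255) does not contain 75.231.138.76
  75.231.200.0/21 (75.231.200.0 - 75.231.207.255) does not contain 75.231.138.76
  75.227.128.0/19 (75.227.128.0 - 75.227.159.255) does not contain 75.231.138.76
Longest matching prefix is /17 -> next hop Router G.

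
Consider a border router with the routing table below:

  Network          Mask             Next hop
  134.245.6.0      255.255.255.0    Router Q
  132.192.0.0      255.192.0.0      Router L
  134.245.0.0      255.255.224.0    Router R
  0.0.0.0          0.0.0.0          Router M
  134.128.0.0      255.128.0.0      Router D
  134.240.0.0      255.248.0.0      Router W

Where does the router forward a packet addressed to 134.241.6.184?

Router W

Routes whose prefix contains 134.241.6.184:
  0.0.0.0/0 (default, matches everything) -> Router M
  134.128.0.0/9 (134.128.0.0 - 134.255.255.255) -> Router D
  134.240.0.0/13 (134.240.0.0 - 134.247.255.255) -> Router W
More-specific entries that do NOT match:
  134.245.6.0/24 (134.245.6.0 - 134.245.6.255) does not contain 134.241.6.184
  134.245.0.0/19 (134.245.0.0 - 134.245.31.255) does not contain 134.241.6.184
Longest matching prefix is /13 -> next hop Router W.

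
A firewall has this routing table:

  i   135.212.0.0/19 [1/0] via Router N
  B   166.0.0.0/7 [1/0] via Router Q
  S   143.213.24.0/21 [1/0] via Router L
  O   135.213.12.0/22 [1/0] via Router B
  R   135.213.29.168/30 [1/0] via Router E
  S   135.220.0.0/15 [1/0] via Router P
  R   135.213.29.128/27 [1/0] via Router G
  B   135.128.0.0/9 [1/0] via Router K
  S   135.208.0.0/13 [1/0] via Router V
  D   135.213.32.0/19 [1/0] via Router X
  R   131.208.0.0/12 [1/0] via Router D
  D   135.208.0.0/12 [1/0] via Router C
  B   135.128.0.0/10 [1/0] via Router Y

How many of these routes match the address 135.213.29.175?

3

Prefixes containing 135.213.29.175:
  135.128.0.0/9 (135.128.0.0 - 135.255.255.255)
  135.208.0.0/12 (135.208.0.0 - 135.223.255.255)
  135.208.0.0/13 (135.208.0.0 - 135.215.255.255)
Total matching entries: 3.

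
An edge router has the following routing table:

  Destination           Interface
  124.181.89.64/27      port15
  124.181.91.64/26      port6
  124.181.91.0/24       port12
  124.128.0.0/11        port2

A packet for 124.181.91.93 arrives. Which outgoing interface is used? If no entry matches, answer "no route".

port6

Routes whose prefix contains 124.181.91.93:
  124.181.91.0/24 (124.181.91.0 - 124.181.91.255) -> port12
  124.181.91.64/26 (124.181.91.64 - 124.181.91.127) -> port6
More-specific entries that do NOT match:
  124.181.89.64/27 (124.181.89.64 - 124.181.89.95) does not contain 124.181.91.93
Longest matching prefix is /26 -> interface port6.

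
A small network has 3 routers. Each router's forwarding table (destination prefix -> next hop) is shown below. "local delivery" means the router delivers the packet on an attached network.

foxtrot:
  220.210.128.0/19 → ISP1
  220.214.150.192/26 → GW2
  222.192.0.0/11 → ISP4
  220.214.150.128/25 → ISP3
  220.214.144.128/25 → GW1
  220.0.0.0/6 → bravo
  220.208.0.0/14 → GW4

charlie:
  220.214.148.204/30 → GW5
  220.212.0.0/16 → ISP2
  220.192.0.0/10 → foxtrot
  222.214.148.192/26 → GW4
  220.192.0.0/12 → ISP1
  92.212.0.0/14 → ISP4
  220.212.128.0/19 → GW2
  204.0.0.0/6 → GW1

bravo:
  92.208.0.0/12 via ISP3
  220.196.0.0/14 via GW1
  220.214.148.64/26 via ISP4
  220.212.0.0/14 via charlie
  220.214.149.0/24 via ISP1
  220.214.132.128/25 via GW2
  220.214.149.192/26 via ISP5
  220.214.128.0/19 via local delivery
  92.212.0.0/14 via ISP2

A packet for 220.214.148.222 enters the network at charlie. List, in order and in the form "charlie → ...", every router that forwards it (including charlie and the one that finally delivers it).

At charlie: longest match for 220.214.148.222 is 220.192.0.0/10 -> foxtrot
At foxtrot: longest match for 220.214.148.222 is 220.0.0.0/6 -> bravo
At bravo: longest match for 220.214.148.222 is 220.214.128.0/19 -> local delivery

charlie → foxtrot → bravo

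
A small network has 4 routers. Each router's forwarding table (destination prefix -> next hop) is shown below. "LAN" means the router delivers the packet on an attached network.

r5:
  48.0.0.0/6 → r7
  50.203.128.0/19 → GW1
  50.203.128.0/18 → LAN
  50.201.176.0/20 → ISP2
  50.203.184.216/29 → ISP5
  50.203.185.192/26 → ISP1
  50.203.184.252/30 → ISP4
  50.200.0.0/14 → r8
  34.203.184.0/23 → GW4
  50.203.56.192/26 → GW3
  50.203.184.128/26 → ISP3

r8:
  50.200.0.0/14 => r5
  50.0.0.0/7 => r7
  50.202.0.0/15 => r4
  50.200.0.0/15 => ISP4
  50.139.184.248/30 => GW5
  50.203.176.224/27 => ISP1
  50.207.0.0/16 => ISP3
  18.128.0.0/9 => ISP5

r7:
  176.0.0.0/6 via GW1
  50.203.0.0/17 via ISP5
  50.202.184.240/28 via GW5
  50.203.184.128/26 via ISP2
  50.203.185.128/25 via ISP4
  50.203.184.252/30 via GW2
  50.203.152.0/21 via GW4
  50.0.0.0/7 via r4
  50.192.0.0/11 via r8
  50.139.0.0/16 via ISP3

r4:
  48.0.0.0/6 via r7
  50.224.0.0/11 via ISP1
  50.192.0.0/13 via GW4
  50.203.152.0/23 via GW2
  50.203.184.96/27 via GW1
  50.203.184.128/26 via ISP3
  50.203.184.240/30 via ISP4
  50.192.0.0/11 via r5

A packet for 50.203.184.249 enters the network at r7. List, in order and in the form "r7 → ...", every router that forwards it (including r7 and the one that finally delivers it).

At r7: longest match for 50.203.184.249 is 50.192.0.0/11 -> r8
At r8: longest match for 50.203.184.249 is 50.202.0.0/15 -> r4
At r4: longest match for 50.203.184.249 is 50.192.0.0/11 -> r5
At r5: longest match for 50.203.184.249 is 50.203.128.0/18 -> LAN

r7 → r8 → r4 → r5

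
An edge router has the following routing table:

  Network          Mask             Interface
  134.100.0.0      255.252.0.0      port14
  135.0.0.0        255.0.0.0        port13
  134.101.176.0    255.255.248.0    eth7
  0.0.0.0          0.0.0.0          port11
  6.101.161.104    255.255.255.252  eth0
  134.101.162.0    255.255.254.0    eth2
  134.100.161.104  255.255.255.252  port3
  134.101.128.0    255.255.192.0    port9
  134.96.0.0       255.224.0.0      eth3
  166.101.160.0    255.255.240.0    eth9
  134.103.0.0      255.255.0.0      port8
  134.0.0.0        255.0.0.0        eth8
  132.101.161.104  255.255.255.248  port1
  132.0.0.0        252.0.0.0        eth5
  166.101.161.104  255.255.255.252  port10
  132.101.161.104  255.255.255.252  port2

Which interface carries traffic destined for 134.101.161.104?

Routes whose prefix contains 134.101.161.104:
  0.0.0.0/0 (default, matches everything) -> port11
  132.0.0.0/6 (132.0.0.0 - 135.255.255.255) -> eth5
  134.0.0.0/8 (134.0.0.0 - 134.255.255.255) -> eth8
  134.96.0.0/11 (134.96.0.0 - 134.127.255.255) -> eth3
  134.100.0.0/14 (134.100.0.0 - 134.103.255.255) -> port14
  134.101.128.0/18 (134.101.128.0 - 134.101.191.255) -> port9
More-specific entries that do NOT match:
  6.101.161.104/30 (6.101.161.104 - 6.101.161.107) does not contain 134.101.161.104
  134.100.161.104/30 (134.100.161.104 - 134.100.161.107) does not contain 134.101.161.104
  166.101.161.104/30 (166.101.161.104 - 166.101.161.107) does not contain 134.101.161.104
  132.101.161.104/30 (132.101.161.104 - 132.101.161.107) does not contain 134.101.161.104
  132.101.161.104/29 (132.101.161.104 - 132.101.161.111) does not contain 134.101.161.104
  134.101.162.0/23 (134.101.162.0 - 134.101.163.255) does not contain 134.101.161.104
  134.101.176.0/21 (134.101.176.0 - 134.101.183.255) does not contain 134.101.161.104
  166.101.160.0/20 (166.101.160.0 - 166.101.175.255) does not contain 134.101.161.104
Longest matching prefix is /18 -> interface port9.

port9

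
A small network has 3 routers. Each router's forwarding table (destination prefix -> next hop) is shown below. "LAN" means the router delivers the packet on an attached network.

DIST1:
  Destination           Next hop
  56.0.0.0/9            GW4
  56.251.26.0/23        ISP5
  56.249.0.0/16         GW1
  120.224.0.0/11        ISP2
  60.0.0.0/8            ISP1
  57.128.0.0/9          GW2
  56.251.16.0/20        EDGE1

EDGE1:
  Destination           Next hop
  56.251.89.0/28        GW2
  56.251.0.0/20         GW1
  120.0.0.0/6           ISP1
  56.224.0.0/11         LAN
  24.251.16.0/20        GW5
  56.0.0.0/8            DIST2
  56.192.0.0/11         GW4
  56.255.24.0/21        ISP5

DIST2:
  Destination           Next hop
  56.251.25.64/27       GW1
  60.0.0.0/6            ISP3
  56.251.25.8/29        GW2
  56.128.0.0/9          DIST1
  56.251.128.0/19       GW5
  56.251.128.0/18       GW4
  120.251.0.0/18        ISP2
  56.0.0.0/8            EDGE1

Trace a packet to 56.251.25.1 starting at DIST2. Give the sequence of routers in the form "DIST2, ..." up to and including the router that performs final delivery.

DIST2, DIST1, EDGE1

At DIST2: longest match for 56.251.25.1 is 56.128.0.0/9 -> DIST1
At DIST1: longest match for 56.251.25.1 is 56.251.16.0/20 -> EDGE1
At EDGE1: longest match for 56.251.25.1 is 56.224.0.0/11 -> LAN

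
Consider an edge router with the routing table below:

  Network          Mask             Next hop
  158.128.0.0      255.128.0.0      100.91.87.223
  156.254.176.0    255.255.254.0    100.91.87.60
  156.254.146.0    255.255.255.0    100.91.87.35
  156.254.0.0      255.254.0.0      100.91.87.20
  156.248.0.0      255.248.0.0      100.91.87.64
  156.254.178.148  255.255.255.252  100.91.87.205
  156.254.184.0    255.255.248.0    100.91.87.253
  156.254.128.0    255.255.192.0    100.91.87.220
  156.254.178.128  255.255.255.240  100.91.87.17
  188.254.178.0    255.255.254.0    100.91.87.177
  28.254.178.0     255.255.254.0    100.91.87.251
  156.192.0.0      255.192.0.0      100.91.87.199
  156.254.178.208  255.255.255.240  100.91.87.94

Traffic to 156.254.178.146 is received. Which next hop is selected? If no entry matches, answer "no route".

100.91.87.220

Routes whose prefix contains 156.254.178.146:
  156.192.0.0/10 (156.192.0.0 - 156.255.255.255) -> 100.91.87.199
  156.248.0.0/13 (156.248.0.0 - 156.255.255.255) -> 100.91.87.64
  156.254.0.0/15 (156.254.0.0 - 156.255.255.255) -> 100.91.87.20
  156.254.128.0/18 (156.254.128.0 - 156.254.191.255) -> 100.91.87.220
More-specific entries that do NOT match:
  156.254.178.148/30 (156.254.178.148 - 156.254.178.151) does not contain 156.254.178.146
  156.254.178.128/28 (156.254.178.128 - 156.254.178.143) does not contain 156.254.178.146
  156.254.178.208/28 (156.254.178.208 - 156.254.178.223) does not contain 156.254.178.146
  156.254.146.0/24 (156.254.146.0 - 156.254.146.255) does not contain 156.254.178.146
  156.254.176.0/23 (156.254.176.0 - 156.254.177.255) does not contain 156.254.178.146
  188.254.178.0/23 (188.254.178.0 - 188.254.179.255) does not contain 156.254.178.146
  28.254.178.0/23 (28.254.178.0 - 28.254.179.255) does not contain 156.254.178.146
  156.254.184.0/21 (156.254.184.0 - 156.254.191.255) does not contain 156.254.178.146
Longest matching prefix is /18 -> next hop 100.91.87.220.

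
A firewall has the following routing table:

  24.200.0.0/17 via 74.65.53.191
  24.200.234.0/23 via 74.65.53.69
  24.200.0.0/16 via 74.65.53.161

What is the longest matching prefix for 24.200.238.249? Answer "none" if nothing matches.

24.200.0.0/16

Entries matching 24.200.238.249:
  24.200.0.0/16 (24.200.0.0 - 24.200.255.255)
Most specific is 24.200.0.0/16.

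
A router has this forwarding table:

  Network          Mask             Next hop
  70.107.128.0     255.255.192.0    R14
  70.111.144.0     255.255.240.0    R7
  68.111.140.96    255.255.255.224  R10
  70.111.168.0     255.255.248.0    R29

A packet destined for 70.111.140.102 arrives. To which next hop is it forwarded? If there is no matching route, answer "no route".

No entry's prefix contains 70.111.140.102; there is no default route.

no route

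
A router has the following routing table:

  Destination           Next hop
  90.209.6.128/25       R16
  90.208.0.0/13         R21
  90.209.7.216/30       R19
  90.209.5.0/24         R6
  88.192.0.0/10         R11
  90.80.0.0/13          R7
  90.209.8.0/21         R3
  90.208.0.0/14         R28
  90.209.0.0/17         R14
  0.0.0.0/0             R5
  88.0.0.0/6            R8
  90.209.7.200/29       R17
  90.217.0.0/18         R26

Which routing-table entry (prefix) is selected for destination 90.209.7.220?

90.209.0.0/17

Entries matching 90.209.7.220:
  0.0.0.0/0 (default, matches everything)
  88.0.0.0/6 (88.0.0.0 - 91.255.255.255)
  90.208.0.0/13 (90.208.0.0 - 90.215.255.255)
  90.208.0.0/14 (90.208.0.0 - 90.211.255.255)
  90.209.0.0/17 (90.209.0.0 - 90.209.127.255)
Most specific is 90.209.0.0/17.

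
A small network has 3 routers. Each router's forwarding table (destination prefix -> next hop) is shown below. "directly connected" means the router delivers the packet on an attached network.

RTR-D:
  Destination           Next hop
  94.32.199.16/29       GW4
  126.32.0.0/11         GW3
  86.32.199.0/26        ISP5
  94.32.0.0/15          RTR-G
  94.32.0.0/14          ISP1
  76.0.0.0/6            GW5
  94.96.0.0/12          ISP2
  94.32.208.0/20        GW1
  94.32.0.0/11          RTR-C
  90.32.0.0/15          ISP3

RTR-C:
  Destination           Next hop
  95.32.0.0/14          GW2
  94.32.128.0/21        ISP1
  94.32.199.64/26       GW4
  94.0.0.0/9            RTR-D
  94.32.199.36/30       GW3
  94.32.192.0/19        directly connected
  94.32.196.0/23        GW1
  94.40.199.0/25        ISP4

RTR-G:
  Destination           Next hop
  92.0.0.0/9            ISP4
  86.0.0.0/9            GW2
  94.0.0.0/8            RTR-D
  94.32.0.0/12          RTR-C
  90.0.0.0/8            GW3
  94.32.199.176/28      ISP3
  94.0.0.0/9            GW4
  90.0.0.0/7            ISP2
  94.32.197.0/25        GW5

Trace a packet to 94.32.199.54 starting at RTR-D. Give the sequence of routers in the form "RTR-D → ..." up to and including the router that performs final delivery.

RTR-D → RTR-G → RTR-C

At RTR-D: longest match for 94.32.199.54 is 94.32.0.0/15 -> RTR-G
At RTR-G: longest match for 94.32.199.54 is 94.32.0.0/12 -> RTR-C
At RTR-C: longest match for 94.32.199.54 is 94.32.192.0/19 -> directly connected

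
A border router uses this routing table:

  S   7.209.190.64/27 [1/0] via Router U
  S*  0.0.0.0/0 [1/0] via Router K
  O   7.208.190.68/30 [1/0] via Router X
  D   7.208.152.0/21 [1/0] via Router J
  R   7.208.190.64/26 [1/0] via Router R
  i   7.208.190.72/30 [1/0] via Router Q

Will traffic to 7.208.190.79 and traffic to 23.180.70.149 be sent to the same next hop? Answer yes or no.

7.208.190.79: longest match 7.208.190.64/26 -> Router R
23.180.70.149: longest match 0.0.0.0/0 -> Router K

no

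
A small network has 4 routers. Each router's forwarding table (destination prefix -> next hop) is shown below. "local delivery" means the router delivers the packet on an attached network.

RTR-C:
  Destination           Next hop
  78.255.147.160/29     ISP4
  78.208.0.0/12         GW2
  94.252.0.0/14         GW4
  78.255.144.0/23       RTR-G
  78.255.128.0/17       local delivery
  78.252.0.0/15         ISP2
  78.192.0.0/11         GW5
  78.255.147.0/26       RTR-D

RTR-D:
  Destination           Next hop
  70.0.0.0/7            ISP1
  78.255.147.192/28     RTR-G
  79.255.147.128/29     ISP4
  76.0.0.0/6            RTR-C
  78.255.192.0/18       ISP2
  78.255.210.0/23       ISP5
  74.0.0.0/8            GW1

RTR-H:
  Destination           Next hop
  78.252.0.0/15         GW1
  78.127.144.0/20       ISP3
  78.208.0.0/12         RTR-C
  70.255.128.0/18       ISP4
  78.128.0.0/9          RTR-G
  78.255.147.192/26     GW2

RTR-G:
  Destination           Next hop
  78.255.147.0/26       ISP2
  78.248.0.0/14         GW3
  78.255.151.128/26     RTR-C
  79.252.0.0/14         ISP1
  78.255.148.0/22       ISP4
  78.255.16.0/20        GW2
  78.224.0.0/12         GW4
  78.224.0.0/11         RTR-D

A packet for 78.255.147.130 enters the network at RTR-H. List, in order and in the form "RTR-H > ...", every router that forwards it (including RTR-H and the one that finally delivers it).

RTR-H > RTR-G > RTR-D > RTR-C

At RTR-H: longest match for 78.255.147.130 is 78.128.0.0/9 -> RTR-G
At RTR-G: longest match for 78.255.147.130 is 78.224.0.0/11 -> RTR-D
At RTR-D: longest match for 78.255.147.130 is 76.0.0.0/6 -> RTR-C
At RTR-C: longest match for 78.255.147.130 is 78.255.128.0/17 -> local delivery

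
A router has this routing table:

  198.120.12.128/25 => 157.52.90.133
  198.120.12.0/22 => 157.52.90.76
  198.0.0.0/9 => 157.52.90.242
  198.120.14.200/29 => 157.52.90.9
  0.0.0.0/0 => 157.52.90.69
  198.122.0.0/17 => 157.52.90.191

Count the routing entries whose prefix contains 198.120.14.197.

3

Prefixes containing 198.120.14.197:
  0.0.0.0/0 (default, matches everything)
  198.0.0.0/9 (198.0.0.0 - 198.127.255.255)
  198.120.12.0/22 (198.120.12.0 - 198.120.15.255)
Total matching entries: 3.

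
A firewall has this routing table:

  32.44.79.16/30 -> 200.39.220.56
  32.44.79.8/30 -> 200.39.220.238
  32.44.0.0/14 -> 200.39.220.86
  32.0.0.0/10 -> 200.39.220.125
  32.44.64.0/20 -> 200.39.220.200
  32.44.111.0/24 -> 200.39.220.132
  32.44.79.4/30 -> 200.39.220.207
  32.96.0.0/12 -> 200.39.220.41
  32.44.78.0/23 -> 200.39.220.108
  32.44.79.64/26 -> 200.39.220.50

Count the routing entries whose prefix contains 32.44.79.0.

4

Prefixes containing 32.44.79.0:
  32.0.0.0/10 (32.0.0.0 - 32.63.255.255)
  32.44.0.0/14 (32.44.0.0 - 32.47.255.255)
  32.44.64.0/20 (32.44.64.0 - 32.44.79.255)
  32.44.78.0/23 (32.44.78.0 - 32.44.79.255)
Total matching entries: 4.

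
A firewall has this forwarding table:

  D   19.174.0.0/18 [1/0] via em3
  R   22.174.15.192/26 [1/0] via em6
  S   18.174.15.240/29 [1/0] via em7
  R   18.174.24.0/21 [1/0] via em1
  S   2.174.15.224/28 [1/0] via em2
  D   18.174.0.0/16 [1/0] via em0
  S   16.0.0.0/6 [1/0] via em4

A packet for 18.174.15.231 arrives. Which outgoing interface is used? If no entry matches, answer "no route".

em0

Routes whose prefix contains 18.174.15.231:
  16.0.0.0/6 (16.0.0.0 - 19.255.255.255) -> em4
  18.174.0.0/16 (18.174.0.0 - 18.174.255.255) -> em0
More-specific entries that do NOT match:
  18.174.15.240/29 (18.174.15.240 - 18.174.15.247) does not contain 18.174.15.231
  2.174.15.224/28 (2.174.15.224 - 2.174.15.239) does not contain 18.174.15.231
  22.174.15.192/26 (22.174.15.192 - 22.174.15.255) does not contain 18.174.15.231
  18.174.24.0/21 (18.174.24.0 - 18.174.31.255) does not contain 18.174.15.231
  19.174.0.0/18 (19.174.0.0 - 19.174.63.255) does not contain 18.174.15.231
Longest matching prefix is /16 -> interface em0.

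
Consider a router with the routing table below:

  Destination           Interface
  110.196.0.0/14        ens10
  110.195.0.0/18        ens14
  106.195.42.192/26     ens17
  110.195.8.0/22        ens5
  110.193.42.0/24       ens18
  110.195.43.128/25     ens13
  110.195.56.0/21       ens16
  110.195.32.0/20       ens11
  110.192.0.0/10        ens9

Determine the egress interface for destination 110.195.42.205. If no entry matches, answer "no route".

ens11

Routes whose prefix contains 110.195.42.205:
  110.192.0.0/10 (110.192.0.0 - 110.255.255.255) -> ens9
  110.195.0.0/18 (110.195.0.0 - 110.195.63.255) -> ens14
  110.195.32.0/20 (110.195.32.0 - 110.195.47.255) -> ens11
More-specific entries that do NOT match:
  106.195.42.192/26 (106.195.42.192 - 106.195.42.255) does not contain 110.195.42.205
  110.195.43.128/25 (110.195.43.128 - 110.195.43.255) does not contain 110.195.42.205
  110.193.42.0/24 (110.193.42.0 - 110.193.42.255) does not contain 110.195.42.205
  110.195.8.0/22 (110.195.8.0 - 110.195.11.255) does not contain 110.195.42.205
  110.195.56.0/21 (110.195.56.0 - 110.195.63.255) does not contain 110.195.42.205
Longest matching prefix is /20 -> interface ens11.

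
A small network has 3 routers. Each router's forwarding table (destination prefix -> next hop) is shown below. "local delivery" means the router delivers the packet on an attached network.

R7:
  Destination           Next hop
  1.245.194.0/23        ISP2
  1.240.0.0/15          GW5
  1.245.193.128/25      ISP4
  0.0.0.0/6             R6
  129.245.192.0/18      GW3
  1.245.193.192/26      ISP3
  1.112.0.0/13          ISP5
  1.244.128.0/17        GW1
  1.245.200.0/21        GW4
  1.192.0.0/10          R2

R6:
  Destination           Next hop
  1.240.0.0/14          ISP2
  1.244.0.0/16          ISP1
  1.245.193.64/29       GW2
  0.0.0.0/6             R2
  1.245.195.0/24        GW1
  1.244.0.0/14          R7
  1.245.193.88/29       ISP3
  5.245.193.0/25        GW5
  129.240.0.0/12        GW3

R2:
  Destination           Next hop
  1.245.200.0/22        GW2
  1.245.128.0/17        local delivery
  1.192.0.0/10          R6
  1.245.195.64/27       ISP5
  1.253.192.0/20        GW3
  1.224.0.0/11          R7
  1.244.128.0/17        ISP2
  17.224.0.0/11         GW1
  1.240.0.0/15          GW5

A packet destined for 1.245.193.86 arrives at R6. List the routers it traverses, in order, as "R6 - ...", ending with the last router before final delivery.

At R6: longest match for 1.245.193.86 is 1.244.0.0/14 -> R7
At R7: longest match for 1.245.193.86 is 1.192.0.0/10 -> R2
At R2: longest match for 1.245.193.86 is 1.245.128.0/17 -> local delivery

R6 - R7 - R2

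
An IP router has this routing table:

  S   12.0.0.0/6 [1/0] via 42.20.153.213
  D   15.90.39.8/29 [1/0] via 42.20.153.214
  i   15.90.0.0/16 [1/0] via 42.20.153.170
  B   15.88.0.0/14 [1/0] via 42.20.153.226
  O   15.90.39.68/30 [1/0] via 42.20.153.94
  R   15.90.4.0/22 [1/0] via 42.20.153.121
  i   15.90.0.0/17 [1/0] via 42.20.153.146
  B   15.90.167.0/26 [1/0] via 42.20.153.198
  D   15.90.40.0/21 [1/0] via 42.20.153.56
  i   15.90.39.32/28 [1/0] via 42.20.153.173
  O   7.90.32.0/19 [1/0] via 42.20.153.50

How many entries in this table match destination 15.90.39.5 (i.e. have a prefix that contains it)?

4

Prefixes containing 15.90.39.5:
  12.0.0.0/6 (12.0.0.0 - 15.255.255.255)
  15.88.0.0/14 (15.88.0.0 - 15.91.255.255)
  15.90.0.0/16 (15.90.0.0 - 15.90.255.255)
  15.90.0.0/17 (15.90.0.0 - 15.90.127.255)
Total matching entries: 4.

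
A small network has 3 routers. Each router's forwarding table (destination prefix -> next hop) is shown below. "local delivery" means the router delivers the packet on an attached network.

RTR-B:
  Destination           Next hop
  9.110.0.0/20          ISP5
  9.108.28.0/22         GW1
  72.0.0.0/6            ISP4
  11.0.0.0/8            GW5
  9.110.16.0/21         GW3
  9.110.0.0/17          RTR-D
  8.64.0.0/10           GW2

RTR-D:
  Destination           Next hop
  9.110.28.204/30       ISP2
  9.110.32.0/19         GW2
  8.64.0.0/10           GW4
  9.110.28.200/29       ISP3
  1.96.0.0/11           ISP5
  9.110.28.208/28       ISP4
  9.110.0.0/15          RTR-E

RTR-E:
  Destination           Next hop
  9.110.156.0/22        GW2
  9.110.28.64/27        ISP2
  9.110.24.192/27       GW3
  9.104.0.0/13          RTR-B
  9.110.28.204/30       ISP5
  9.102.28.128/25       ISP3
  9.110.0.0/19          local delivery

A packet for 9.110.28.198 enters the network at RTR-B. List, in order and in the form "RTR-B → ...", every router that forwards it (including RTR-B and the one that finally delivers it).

RTR-B → RTR-D → RTR-E

At RTR-B: longest match for 9.110.28.198 is 9.110.0.0/17 -> RTR-D
At RTR-D: longest match for 9.110.28.198 is 9.110.0.0/15 -> RTR-E
At RTR-E: longest match for 9.110.28.198 is 9.110.0.0/19 -> local delivery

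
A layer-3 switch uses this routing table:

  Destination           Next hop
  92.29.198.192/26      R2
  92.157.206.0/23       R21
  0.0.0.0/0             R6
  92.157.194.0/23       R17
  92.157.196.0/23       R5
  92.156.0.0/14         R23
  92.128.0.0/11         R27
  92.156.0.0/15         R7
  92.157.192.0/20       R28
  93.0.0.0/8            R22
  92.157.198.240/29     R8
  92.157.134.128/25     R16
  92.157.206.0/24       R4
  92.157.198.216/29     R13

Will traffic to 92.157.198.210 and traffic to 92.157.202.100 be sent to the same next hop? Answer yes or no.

92.157.198.210: longest match 92.157.192.0/20 -> R28
92.157.202.100: longest match 92.157.192.0/20 -> R28

yes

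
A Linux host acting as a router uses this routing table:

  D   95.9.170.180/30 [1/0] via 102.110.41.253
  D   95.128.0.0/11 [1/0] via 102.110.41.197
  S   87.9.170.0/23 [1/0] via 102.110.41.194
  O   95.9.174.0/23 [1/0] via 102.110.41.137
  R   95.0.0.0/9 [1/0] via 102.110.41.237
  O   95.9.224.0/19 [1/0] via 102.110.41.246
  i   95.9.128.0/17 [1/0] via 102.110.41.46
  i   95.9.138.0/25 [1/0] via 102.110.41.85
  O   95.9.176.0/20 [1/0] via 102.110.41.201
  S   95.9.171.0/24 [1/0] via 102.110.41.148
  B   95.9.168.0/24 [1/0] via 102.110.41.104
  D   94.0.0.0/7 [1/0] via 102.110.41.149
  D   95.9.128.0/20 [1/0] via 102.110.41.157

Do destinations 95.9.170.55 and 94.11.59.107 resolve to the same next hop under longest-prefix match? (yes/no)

95.9.170.55: longest match 95.9.128.0/17 -> 102.110.41.46
94.11.59.107: longest match 94.0.0.0/7 -> 102.110.41.149

no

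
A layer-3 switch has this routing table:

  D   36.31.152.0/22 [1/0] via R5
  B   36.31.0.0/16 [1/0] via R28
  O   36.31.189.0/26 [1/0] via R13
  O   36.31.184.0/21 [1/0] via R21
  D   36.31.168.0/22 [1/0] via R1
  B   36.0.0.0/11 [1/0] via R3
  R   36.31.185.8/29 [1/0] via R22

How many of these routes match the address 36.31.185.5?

3

Prefixes containing 36.31.185.5:
  36.0.0.0/11 (36.0.0.0 - 36.31.255.255)
  36.31.0.0/16 (36.31.0.0 - 36.31.255.255)
  36.31.184.0/21 (36.31.184.0 - 36.31.191.255)
Total matching entries: 3.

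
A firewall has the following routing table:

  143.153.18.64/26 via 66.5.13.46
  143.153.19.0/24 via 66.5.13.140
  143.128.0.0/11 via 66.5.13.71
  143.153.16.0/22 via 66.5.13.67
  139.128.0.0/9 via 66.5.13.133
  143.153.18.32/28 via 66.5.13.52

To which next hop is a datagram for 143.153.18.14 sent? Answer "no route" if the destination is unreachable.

66.5.13.67

Routes whose prefix contains 143.153.18.14:
  143.128.0.0/11 (143.128.0.0 - 143.159.255.255) -> 66.5.13.71
  143.153.16.0/22 (143.153.16.0 - 143.153.19.255) -> 66.5.13.67
More-specific entries that do NOT match:
  143.153.18.32/28 (143.153.18.32 - 143.153.18.47) does not contain 143.153.18.14
  143.153.18.64/26 (143.153.18.64 - 143.153.18.127) does not contain 143.153.18.14
  143.153.19.0/24 (143.153.19.0 - 143.153.19.255) does not contain 143.153.18.14
Longest matching prefix is /22 -> next hop 66.5.13.67.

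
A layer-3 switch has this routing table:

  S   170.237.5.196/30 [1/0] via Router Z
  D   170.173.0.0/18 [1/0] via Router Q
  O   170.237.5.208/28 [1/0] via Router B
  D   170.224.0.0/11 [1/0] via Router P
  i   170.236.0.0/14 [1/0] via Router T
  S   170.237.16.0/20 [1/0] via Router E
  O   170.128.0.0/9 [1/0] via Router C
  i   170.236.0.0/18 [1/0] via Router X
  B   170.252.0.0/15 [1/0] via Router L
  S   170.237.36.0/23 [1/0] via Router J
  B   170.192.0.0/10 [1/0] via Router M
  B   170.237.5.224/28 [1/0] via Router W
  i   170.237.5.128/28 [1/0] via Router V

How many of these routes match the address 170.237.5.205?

Prefixes containing 170.237.5.205:
  170.128.0.0/9 (170.128.0.0 - 170.255.255.255)
  170.192.0.0/10 (170.192.0.0 - 170.255.255.255)
  170.224.0.0/11 (170.224.0.0 - 170.255.255.255)
  170.236.0.0/14 (170.236.0.0 - 170.239.255.255)
Total matching entries: 4.

4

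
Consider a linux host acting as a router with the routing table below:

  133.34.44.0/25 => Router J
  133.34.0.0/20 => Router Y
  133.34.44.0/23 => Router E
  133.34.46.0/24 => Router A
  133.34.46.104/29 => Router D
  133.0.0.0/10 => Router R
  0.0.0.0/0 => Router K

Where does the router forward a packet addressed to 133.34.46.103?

Router A

Routes whose prefix contains 133.34.46.103:
  0.0.0.0/0 (default, matches everything) -> Router K
  133.0.0.0/10 (133.0.0.0 - 133.63.255.255) -> Router R
  133.34.46.0/24 (133.34.46.0 - 133.34.46.255) -> Router A
More-specific entries that do NOT match:
  133.34.46.104/29 (133.34.46.104 - 133.34.46.111) does not contain 133.34.46.103
  133.34.44.0/25 (133.34.44.0 - 133.34.44.127) does not contain 133.34.46.103
Longest matching prefix is /24 -> next hop Router A.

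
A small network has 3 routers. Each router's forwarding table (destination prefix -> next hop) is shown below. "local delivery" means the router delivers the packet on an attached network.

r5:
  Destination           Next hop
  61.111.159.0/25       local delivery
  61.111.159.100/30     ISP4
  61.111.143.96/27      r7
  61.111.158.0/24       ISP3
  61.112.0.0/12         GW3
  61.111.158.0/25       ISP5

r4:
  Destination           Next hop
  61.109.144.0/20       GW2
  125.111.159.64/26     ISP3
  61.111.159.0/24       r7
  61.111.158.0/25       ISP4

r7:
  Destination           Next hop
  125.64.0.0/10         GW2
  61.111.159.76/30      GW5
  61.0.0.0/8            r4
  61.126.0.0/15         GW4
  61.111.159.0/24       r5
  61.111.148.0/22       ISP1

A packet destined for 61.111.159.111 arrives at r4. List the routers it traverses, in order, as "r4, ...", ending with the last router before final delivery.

r4, r7, r5

At r4: longest match for 61.111.159.111 is 61.111.159.0/24 -> r7
At r7: longest match for 61.111.159.111 is 61.111.159.0/24 -> r5
At r5: longest match for 61.111.159.111 is 61.111.159.0/25 -> local delivery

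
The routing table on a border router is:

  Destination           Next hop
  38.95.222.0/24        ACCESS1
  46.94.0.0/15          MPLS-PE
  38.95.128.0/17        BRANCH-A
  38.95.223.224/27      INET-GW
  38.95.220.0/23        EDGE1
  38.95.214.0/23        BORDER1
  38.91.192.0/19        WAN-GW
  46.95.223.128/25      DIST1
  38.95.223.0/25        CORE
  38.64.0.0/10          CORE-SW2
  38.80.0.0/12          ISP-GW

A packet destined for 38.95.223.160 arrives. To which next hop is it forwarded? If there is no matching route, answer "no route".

Routes whose prefix contains 38.95.223.160:
  38.64.0.0/10 (38.64.0.0 - 38.127.255.255) -> CORE-SW2
  38.80.0.0/12 (38.80.0.0 - 38.95.255.255) -> ISP-GW
  38.95.128.0/17 (38.95.128.0 - 38.95.255.255) -> BRANCH-A
More-specific entries that do NOT match:
  38.95.223.224/27 (38.95.223.224 - 38.95.223.255) does not contain 38.95.223.160
  46.95.223.128/25 (46.95.223.128 - 46.95.223.255) does not contain 38.95.223.160
  38.95.223.0/25 (38.95.223.0 - 38.95.223.127) does not contain 38.95.223.160
  38.95.222.0/24 (38.95.222.0 - 38.95.222.255) does not contain 38.95.223.160
  38.95.220.0/23 (38.95.220.0 - 38.95.221.255) does not contain 38.95.223.160
  38.95.214.0/23 (38.95.214.0 - 38.95.215.255) does not contain 38.95.223.160
  38.91.192.0/19 (38.91.192.0 - 38.91.223.255) does not contain 38.95.223.160
Longest matching prefix is /17 -> next hop BRANCH-A.

BRANCH-A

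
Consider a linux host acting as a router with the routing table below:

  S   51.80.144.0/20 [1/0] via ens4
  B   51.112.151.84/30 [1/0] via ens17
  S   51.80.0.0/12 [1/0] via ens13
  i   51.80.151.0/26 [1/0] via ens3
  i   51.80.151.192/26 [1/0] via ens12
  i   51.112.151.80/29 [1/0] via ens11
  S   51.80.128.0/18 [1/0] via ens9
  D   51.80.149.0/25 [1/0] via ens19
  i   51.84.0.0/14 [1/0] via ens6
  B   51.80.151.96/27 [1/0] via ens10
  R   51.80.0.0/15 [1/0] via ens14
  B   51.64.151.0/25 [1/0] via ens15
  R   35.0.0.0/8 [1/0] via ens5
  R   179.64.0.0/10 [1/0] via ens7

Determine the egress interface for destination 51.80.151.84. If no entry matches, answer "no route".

Routes whose prefix contains 51.80.151.84:
  51.80.0.0/12 (51.80.0.0 - 51.95.255.255) -> ens13
  51.80.0.0/15 (51.80.0.0 - 51.81.255.255) -> ens14
  51.80.128.0/18 (51.80.128.0 - 51.80.191.255) -> ens9
  51.80.144.0/20 (51.80.144.0 - 51.80.159.255) -> ens4
More-specific entries that do NOT match:
  51.112.151.84/30 (51.112.151.84 - 51.112.151.87) does not contain 51.80.151.84
  51.112.151.80/29 (51.112.151.80 - 51.112.151.87) does not contain 51.80.151.84
  51.80.151.96/27 (51.80.151.96 - 51.80.151.127) does not contain 51.80.151.84
  51.80.151.0/26 (51.80.151.0 - 51.80.151.63) does not contain 51.80.151.84
  51.80.151.192/26 (51.80.151.192 - 51.80.151.255) does not contain 51.80.151.84
  51.80.149.0/25 (51.80.149.0 - 51.80.149.127) does not contain 51.80.151.84
  51.64.151.0/25 (51.64.151.0 - 51.64.151.127) does not contain 51.80.151.84
Longest matching prefix is /20 -> interface ens4.

ens4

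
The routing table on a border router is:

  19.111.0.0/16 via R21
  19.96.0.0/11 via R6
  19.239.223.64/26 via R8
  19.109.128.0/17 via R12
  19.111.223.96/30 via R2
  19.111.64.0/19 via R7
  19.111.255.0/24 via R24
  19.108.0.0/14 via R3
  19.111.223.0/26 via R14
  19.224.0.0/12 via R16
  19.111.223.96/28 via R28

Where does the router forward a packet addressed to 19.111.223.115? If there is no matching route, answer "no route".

Routes whose prefix contains 19.111.223.115:
  19.96.0.0/11 (19.96.0.0 - 19.127.255.255) -> R6
  19.108.0.0/14 (19.108.0.0 - 19.111.255.255) -> R3
  19.111.0.0/16 (19.111.0.0 - 19.111.255.255) -> R21
More-specific entries that do NOT match:
  19.111.223.96/30 (19.111.223.96 - 19.111.223.99) does not contain 19.111.223.115
  19.111.223.96/28 (19.111.223.96 - 19.111.223.111) does not contain 19.111.223.115
  19.239.223.64/26 (19.239.223.64 - 19.239.223.127) does not contain 19.111.223.115
  19.111.223.0/26 (19.111.223.0 - 19.111.223.63) does not contain 19.111.223.115
  19.111.255.0/24 (19.111.255.0 - 19.111.255.255) does not contain 19.111.223.115
  19.111.64.0/19 (19.111.64.0 - 19.111.95.255) does not contain 19.111.223.115
  19.109.128.0/17 (19.109.128.0 - 19.109.255.255) does not contain 19.111.223.115
Longest matching prefix is /16 -> next hop R21.

R21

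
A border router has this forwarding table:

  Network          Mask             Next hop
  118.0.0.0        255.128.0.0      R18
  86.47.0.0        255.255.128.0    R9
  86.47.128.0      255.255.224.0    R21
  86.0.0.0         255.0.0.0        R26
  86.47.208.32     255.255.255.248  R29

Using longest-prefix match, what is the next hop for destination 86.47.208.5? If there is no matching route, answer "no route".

Routes whose prefix contains 86.47.208.5:
  86.0.0.0/8 (86.0.0.0 - 86.255.255.255) -> R26
More-specific entries that do NOT match:
  86.47.208.32/29 (86.47.208.32 - 86.47.208.39) does not contain 86.47.208.5
  86.47.128.0/19 (86.47.128.0 - 86.47.159.255) does not contain 86.47.208.5
  86.47.0.0/17 (86.47.0.0 - 86.47.127.255) does not contain 86.47.208.5
  118.0.0.0/9 (118.0.0.0 - 118.127.255.255) does not contain 86.47.208.5
Longest matching prefix is /8 -> next hop R26.

R26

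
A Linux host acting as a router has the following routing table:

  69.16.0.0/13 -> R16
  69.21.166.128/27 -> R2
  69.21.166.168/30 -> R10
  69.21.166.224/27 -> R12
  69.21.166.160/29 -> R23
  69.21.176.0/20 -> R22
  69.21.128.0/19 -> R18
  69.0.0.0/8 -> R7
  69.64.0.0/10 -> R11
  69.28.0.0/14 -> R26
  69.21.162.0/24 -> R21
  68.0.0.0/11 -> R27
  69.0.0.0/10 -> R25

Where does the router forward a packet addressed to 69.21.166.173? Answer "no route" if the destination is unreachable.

R16

Routes whose prefix contains 69.21.166.173:
  69.0.0.0/8 (69.0.0.0 - 69.255.255.255) -> R7
  69.0.0.0/10 (69.0.0.0 - 69.63.255.255) -> R25
  69.16.0.0/13 (69.16.0.0 - 69.23.255.255) -> R16
More-specific entries that do NOT match:
  69.21.166.168/30 (69.21.166.168 - 69.21.166.171) does not contain 69.21.166.173
  69.21.166.160/29 (69.21.166.160 - 69.21.166.167) does not contain 69.21.166.173
  69.21.166.128/27 (69.21.166.128 - 69.21.166.159) does not contain 69.21.166.173
  69.21.166.224/27 (69.21.166.224 - 69.21.166.255) does not contain 69.21.166.173
  69.21.162.0/24 (69.21.162.0 - 69.21.162.255) does not contain 69.21.166.173
  69.21.176.0/20 (69.21.176.0 - 69.21.191.255) does not contain 69.21.166.173
  69.21.128.0/19 (69.21.128.0 - 69.21.159.255) does not contain 69.21.166.173
  69.28.0.0/14 (69.28.0.0 - 69.31.255.255) does not contain 69.21.166.173
Longest matching prefix is /13 -> next hop R16.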